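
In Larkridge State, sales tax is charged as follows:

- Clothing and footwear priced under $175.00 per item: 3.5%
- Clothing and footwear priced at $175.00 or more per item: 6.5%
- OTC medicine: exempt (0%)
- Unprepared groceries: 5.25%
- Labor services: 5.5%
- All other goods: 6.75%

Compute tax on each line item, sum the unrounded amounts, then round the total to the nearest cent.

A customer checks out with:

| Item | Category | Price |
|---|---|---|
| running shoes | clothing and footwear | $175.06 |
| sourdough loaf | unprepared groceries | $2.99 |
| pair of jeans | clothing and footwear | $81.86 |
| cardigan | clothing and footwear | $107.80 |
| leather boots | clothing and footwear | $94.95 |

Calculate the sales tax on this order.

$21.50

Running shoes $175.06: clothing and footwear, $175.00 or more → 6.5% → $11.3789
Sourdough loaf $2.99: unprepared groceries → 5.25% → $0.156975
Pair of jeans $81.86: clothing and footwear, under $175.00 → 3.5% → $2.8651
Cardigan $107.80: clothing and footwear, under $175.00 → 3.5% → $3.773
Leather boots $94.95: clothing and footwear, under $175.00 → 3.5% → $3.32325
Unrounded tax sum = $21.497225 → $21.50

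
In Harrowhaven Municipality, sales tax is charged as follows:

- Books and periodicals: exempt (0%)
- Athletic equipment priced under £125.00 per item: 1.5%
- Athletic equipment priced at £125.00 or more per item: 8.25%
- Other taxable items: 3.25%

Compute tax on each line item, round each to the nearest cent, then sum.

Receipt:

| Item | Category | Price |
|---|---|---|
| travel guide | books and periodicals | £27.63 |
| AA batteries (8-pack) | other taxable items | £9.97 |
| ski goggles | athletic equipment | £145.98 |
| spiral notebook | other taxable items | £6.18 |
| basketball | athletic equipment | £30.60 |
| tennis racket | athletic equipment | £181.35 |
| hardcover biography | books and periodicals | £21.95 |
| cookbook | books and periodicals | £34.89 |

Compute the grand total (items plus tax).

Travel guide £27.63: books and periodicals → 0% → £0.00
AA batteries (8-pack) £9.97: other taxable items → 3.25% → £0.32
Ski goggles £145.98: athletic equipment, £125.00 or more → 8.25% → £12.04
Spiral notebook £6.18: other taxable items → 3.25% → £0.20
Basketball £30.60: athletic equipment, under £125.00 → 1.5% → £0.46
Tennis racket £181.35: athletic equipment, £125.00 or more → 8.25% → £14.96
Hardcover biography £21.95: books and periodicals → 0% → £0.00
Cookbook £34.89: books and periodicals → 0% → £0.00
Subtotal = £458.55; tax = £27.98; total due = £486.53

£486.53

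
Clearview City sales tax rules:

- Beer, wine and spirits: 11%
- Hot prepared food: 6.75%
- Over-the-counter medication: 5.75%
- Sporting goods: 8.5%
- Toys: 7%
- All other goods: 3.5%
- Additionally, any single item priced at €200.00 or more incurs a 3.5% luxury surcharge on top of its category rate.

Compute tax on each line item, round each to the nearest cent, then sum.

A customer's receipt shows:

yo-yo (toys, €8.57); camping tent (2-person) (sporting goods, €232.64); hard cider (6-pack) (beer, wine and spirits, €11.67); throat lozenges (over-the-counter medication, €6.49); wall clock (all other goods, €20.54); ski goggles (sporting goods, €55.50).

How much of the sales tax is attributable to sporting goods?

Camping tent (2-person) €232.64: sporting goods → 8.5% + 3.5% surcharge = 12% → €27.92
Ski goggles €55.50: sporting goods → 8.5% → €4.72
Tax on sporting goods = €27.92 + €4.72 = €32.64

€32.64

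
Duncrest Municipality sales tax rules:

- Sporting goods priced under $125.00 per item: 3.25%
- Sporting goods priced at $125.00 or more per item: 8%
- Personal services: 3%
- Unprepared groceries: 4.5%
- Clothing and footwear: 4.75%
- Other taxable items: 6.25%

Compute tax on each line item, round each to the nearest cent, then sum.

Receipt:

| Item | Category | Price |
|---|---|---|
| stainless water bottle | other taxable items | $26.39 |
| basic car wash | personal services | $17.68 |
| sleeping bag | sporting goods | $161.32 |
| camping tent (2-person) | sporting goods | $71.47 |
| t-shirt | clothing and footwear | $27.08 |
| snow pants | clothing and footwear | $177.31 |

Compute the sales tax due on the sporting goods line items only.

Sleeping bag $161.32: sporting goods, $125.00 or more → 8% → $12.91
Camping tent (2-person) $71.47: sporting goods, under $125.00 → 3.25% → $2.32
Tax on sporting goods = $12.91 + $2.32 = $15.23

$15.23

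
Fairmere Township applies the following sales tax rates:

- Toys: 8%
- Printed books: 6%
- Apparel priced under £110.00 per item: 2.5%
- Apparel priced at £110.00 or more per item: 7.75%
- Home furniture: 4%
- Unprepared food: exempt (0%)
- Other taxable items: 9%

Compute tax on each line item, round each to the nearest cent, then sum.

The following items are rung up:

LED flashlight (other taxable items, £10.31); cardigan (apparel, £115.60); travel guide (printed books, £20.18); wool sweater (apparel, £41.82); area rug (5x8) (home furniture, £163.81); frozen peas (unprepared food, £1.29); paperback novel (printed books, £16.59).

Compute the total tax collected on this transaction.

£19.70

LED flashlight £10.31: other taxable items → 9% → £0.93
Cardigan £115.60: apparel, £110.00 or more → 7.75% → £8.96
Travel guide £20.18: printed books → 6% → £1.21
Wool sweater £41.82: apparel, under £110.00 → 2.5% → £1.05
Area rug (5x8) £163.81: home furniture → 4% → £6.55
Frozen peas £1.29: unprepared food → 0% → £0.00
Paperback novel £16.59: printed books → 6% → £1.00
Total tax = £0.93 + £8.96 + £1.21 + £1.05 + £6.55 + £1.00 = £19.70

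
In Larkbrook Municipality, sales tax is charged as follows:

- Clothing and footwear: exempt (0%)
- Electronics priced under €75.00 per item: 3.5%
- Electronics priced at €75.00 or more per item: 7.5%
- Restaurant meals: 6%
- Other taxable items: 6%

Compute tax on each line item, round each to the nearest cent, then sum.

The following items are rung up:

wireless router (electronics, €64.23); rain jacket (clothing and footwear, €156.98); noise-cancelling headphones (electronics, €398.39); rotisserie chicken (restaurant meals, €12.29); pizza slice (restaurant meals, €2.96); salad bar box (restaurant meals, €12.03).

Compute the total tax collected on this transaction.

€33.77

Wireless router €64.23: electronics, under €75.00 → 3.5% → €2.25
Rain jacket €156.98: clothing and footwear → 0% → €0.00
Noise-cancelling headphones €398.39: electronics, €75.00 or more → 7.5% → €29.88
Rotisserie chicken €12.29: restaurant meals → 6% → €0.74
Pizza slice €2.96: restaurant meals → 6% → €0.18
Salad bar box €12.03: restaurant meals → 6% → €0.72
Total tax = €2.25 + €29.88 + €0.74 + €0.18 + €0.72 = €33.77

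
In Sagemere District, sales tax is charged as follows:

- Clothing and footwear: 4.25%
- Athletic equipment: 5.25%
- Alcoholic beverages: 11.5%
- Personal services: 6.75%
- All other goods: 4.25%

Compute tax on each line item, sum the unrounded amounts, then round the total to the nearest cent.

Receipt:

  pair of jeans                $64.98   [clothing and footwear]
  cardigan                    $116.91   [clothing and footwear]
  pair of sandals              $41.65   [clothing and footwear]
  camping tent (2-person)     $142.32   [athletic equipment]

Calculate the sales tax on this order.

Pair of jeans $64.98: clothing and footwear → 4.25% → $2.76165
Cardigan $116.91: clothing and footwear → 4.25% → $4.968675
Pair of sandals $41.65: clothing and footwear → 4.25% → $1.770125
Camping tent (2-person) $142.32: athletic equipment → 5.25% → $7.4718
Unrounded tax sum = $16.97225 → $16.97

$16.97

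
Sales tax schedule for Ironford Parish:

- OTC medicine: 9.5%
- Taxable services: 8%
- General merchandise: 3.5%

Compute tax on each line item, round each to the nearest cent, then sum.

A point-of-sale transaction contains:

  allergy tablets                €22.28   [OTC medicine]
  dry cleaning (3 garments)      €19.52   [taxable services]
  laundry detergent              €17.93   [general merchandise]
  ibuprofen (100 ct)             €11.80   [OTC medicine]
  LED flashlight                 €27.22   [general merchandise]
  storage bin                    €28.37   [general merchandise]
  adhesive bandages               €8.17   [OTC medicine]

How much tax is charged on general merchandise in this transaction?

€2.57

Laundry detergent €17.93: general merchandise → 3.5% → €0.63
LED flashlight €27.22: general merchandise → 3.5% → €0.95
Storage bin €28.37: general merchandise → 3.5% → €0.99
Tax on general merchandise = €0.63 + €0.95 + €0.99 = €2.57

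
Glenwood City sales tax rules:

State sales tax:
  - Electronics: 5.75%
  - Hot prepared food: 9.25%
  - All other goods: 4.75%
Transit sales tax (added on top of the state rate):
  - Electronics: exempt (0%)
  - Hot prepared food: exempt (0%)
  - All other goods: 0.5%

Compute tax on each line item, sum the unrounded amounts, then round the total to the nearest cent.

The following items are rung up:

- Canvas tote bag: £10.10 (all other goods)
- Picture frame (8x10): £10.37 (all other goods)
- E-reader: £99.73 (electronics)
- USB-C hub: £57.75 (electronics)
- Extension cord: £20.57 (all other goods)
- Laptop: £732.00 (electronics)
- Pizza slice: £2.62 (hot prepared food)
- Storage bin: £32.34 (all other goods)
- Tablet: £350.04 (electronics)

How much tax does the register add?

Canvas tote bag £10.10: all other goods → 4.75% + 0.5% transit = 5.25% → £0.53025
Picture frame (8x10) £10.37: all other goods → 4.75% + 0.5% transit = 5.25% → £0.544425
E-reader £99.73: electronics → 5.75% + 0% transit = 5.75% → £5.734475
USB-C hub £57.75: electronics → 5.75% + 0% transit = 5.75% → £3.320625
Extension cord £20.57: all other goods → 4.75% + 0.5% transit = 5.25% → £1.079925
Laptop £732.00: electronics → 5.75% + 0% transit = 5.75% → £42.09
Pizza slice £2.62: hot prepared food → 9.25% + 0% transit = 9.25% → £0.24235
Storage bin £32.34: all other goods → 4.75% + 0.5% transit = 5.25% → £1.69785
Tablet £350.04: electronics → 5.75% + 0% transit = 5.75% → £20.1273
Unrounded tax sum = £75.3672 → £75.37

£75.37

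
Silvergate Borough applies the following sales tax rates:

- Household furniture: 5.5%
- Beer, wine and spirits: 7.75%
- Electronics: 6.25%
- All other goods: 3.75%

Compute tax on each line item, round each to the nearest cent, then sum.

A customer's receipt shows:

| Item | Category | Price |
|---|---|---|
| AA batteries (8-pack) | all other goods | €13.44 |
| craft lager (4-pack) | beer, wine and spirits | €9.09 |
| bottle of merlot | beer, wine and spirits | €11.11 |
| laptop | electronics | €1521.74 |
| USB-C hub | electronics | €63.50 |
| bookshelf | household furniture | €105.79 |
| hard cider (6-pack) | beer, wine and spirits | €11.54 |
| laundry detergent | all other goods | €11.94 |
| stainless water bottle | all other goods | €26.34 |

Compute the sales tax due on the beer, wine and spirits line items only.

€2.45

Craft lager (4-pack) €9.09: beer, wine and spirits → 7.75% → €0.70
Bottle of merlot €11.11: beer, wine and spirits → 7.75% → €0.86
Hard cider (6-pack) €11.54: beer, wine and spirits → 7.75% → €0.89
Tax on beer, wine and spirits = €0.70 + €0.86 + €0.89 = €2.45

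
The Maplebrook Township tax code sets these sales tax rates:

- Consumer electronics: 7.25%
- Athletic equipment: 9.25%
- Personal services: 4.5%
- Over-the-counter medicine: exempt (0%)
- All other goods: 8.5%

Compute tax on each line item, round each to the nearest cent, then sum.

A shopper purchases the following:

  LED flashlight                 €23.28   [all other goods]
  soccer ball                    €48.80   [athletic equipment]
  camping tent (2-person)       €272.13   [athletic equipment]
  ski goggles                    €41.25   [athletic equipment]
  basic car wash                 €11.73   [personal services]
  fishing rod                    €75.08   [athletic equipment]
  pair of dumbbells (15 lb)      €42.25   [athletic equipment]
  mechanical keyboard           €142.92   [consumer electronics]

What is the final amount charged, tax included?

LED flashlight €23.28: all other goods → 8.5% → €1.98
Soccer ball €48.80: athletic equipment → 9.25% → €4.51
Camping tent (2-person) €272.13: athletic equipment → 9.25% → €25.17
Ski goggles €41.25: athletic equipment → 9.25% → €3.82
Basic car wash €11.73: personal services → 4.5% → €0.53
Fishing rod €75.08: athletic equipment → 9.25% → €6.94
Pair of dumbbells (15 lb) €42.25: athletic equipment → 9.25% → €3.91
Mechanical keyboard €142.92: consumer electronics → 7.25% → €10.36
Subtotal = €657.44; tax = €57.22; total due = €714.66

€714.66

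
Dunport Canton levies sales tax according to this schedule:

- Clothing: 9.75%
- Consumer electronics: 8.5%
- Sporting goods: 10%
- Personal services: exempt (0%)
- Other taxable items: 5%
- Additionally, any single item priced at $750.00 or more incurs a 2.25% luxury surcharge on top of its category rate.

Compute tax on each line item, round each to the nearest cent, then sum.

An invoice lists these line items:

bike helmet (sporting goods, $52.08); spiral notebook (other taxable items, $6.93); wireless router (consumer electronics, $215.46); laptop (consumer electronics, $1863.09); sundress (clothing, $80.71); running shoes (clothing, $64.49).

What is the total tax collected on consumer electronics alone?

$218.59

Wireless router $215.46: consumer electronics → 8.5% → $18.31
Laptop $1863.09: consumer electronics → 8.5% + 2.25% surcharge = 10.75% → $200.28
Tax on consumer electronics = $18.31 + $200.28 = $218.59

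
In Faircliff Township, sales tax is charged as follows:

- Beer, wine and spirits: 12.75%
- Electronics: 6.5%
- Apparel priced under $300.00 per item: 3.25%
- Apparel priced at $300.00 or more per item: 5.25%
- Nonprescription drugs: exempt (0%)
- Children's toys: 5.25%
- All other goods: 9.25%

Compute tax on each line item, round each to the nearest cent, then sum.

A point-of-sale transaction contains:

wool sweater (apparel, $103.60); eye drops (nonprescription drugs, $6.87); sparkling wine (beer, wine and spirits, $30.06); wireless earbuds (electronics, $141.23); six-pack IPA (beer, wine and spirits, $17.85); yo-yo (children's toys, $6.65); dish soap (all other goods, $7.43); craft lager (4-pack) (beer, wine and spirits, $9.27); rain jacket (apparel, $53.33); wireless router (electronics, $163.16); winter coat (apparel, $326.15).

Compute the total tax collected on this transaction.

Wool sweater $103.60: apparel, under $300.00 → 3.25% → $3.37
Eye drops $6.87: nonprescription drugs → 0% → $0.00
Sparkling wine $30.06: beer, wine and spirits → 12.75% → $3.83
Wireless earbuds $141.23: electronics → 6.5% → $9.18
Six-pack IPA $17.85: beer, wine and spirits → 12.75% → $2.28
Yo-yo $6.65: children's toys → 5.25% → $0.35
Dish soap $7.43: all other goods → 9.25% → $0.69
Craft lager (4-pack) $9.27: beer, wine and spirits → 12.75% → $1.18
Rain jacket $53.33: apparel, under $300.00 → 3.25% → $1.73
Wireless router $163.16: electronics → 6.5% → $10.61
Winter coat $326.15: apparel, $300.00 or more → 5.25% → $17.12
Total tax = $3.37 + $3.83 + $9.18 + $2.28 + $0.35 + $0.69 + $1.18 + $1.73 + $10.61 + $17.12 = $50.34

$50.34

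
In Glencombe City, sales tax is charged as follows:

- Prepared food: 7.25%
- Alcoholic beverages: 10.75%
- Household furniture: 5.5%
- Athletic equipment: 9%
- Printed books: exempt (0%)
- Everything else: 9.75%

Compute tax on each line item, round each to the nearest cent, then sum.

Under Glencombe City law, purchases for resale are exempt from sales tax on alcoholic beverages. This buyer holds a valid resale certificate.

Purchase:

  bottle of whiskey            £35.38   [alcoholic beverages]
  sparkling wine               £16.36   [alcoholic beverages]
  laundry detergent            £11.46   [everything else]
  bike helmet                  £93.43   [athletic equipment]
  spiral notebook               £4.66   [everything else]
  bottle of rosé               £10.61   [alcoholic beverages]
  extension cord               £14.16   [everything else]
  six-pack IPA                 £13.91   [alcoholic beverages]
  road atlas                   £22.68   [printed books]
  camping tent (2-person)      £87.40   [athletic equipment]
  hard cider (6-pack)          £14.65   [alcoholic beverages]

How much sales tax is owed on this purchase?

Bottle of whiskey £35.38: alcoholic beverages, buyer-exempt → 0% → £0.00
Sparkling wine £16.36: alcoholic beverages, buyer-exempt → 0% → £0.00
Laundry detergent £11.46: everything else → 9.75% → £1.12
Bike helmet £93.43: athletic equipment → 9% → £8.41
Spiral notebook £4.66: everything else → 9.75% → £0.45
Bottle of rosé £10.61: alcoholic beverages, buyer-exempt → 0% → £0.00
Extension cord £14.16: everything else → 9.75% → £1.38
Six-pack IPA £13.91: alcoholic beverages, buyer-exempt → 0% → £0.00
Road atlas £22.68: printed books → 0% → £0.00
Camping tent (2-person) £87.40: athletic equipment → 9% → £7.87
Hard cider (6-pack) £14.65: alcoholic beverages, buyer-exempt → 0% → £0.00
Total tax = £1.12 + £8.41 + £0.45 + £1.38 + £7.87 = £19.23

£19.23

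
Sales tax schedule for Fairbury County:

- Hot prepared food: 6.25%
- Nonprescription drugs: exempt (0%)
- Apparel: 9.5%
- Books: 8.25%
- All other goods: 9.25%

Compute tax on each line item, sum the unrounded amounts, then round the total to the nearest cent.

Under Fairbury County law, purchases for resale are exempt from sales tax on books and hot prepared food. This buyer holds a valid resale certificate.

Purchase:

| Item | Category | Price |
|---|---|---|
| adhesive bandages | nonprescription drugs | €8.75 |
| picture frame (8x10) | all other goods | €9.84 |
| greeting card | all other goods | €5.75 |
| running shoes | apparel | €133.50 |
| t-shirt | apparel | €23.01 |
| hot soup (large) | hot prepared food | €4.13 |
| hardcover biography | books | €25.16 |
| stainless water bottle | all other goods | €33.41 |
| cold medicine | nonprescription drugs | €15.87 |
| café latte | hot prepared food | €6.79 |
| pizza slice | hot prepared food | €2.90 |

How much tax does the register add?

Adhesive bandages €8.75: nonprescription drugs → 0% → €0.00
Picture frame (8x10) €9.84: all other goods → 9.25% → €0.9102
Greeting card €5.75: all other goods → 9.25% → €0.531875
Running shoes €133.50: apparel → 9.5% → €12.6825
T-shirt €23.01: apparel → 9.5% → €2.18595
Hot soup (large) €4.13: hot prepared food, buyer-exempt → 0% → €0.00
Hardcover biography €25.16: books, buyer-exempt → 0% → €0.00
Stainless water bottle €33.41: all other goods → 9.25% → €3.090425
Cold medicine €15.87: nonprescription drugs → 0% → €0.00
Café latte €6.79: hot prepared food, buyer-exempt → 0% → €0.00
Pizza slice €2.90: hot prepared food, buyer-exempt → 0% → €0.00
Unrounded tax sum = €19.40095 → €19.40

€19.40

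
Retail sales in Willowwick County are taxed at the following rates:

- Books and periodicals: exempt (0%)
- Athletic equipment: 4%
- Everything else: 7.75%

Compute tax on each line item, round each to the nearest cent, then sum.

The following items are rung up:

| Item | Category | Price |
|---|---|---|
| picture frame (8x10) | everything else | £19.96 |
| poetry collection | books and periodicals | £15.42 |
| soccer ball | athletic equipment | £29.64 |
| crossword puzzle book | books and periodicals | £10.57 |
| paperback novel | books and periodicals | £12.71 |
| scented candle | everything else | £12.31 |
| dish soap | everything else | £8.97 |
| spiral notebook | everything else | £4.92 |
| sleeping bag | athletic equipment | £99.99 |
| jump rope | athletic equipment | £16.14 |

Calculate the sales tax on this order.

£9.42

Picture frame (8x10) £19.96: everything else → 7.75% → £1.55
Poetry collection £15.42: books and periodicals → 0% → £0.00
Soccer ball £29.64: athletic equipment → 4% → £1.19
Crossword puzzle book £10.57: books and periodicals → 0% → £0.00
Paperback novel £12.71: books and periodicals → 0% → £0.00
Scented candle £12.31: everything else → 7.75% → £0.95
Dish soap £8.97: everything else → 7.75% → £0.70
Spiral notebook £4.92: everything else → 7.75% → £0.38
Sleeping bag £99.99: athletic equipment → 4% → £4.00
Jump rope £16.14: athletic equipment → 4% → £0.65
Total tax = £1.55 + £1.19 + £0.95 + £0.70 + £0.38 + £4.00 + £0.65 = £9.42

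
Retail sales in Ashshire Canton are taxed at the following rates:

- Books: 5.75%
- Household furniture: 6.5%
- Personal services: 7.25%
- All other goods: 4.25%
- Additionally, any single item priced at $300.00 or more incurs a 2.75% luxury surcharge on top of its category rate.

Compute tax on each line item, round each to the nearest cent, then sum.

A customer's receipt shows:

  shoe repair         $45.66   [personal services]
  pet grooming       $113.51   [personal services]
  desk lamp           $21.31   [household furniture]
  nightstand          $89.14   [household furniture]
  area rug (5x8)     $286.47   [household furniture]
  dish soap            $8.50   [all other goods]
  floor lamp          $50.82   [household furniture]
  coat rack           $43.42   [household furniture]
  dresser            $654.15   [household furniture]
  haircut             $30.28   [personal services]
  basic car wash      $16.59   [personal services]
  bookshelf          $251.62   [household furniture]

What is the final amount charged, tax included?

Shoe repair $45.66: personal services → 7.25% → $3.31
Pet grooming $113.51: personal services → 7.25% → $8.23
Desk lamp $21.31: household furniture → 6.5% → $1.39
Nightstand $89.14: household furniture → 6.5% → $5.79
Area rug (5x8) $286.47: household furniture → 6.5% → $18.62
Dish soap $8.50: all other goods → 4.25% → $0.36
Floor lamp $50.82: household furniture → 6.5% → $3.30
Coat rack $43.42: household furniture → 6.5% → $2.82
Dresser $654.15: household furniture → 6.5% + 2.75% surcharge = 9.25% → $60.51
Haircut $30.28: personal services → 7.25% → $2.20
Basic car wash $16.59: personal services → 7.25% → $1.20
Bookshelf $251.62: household furniture → 6.5% → $16.36
Subtotal = $1611.47; tax = $124.09; total due = $1735.56

$1735.56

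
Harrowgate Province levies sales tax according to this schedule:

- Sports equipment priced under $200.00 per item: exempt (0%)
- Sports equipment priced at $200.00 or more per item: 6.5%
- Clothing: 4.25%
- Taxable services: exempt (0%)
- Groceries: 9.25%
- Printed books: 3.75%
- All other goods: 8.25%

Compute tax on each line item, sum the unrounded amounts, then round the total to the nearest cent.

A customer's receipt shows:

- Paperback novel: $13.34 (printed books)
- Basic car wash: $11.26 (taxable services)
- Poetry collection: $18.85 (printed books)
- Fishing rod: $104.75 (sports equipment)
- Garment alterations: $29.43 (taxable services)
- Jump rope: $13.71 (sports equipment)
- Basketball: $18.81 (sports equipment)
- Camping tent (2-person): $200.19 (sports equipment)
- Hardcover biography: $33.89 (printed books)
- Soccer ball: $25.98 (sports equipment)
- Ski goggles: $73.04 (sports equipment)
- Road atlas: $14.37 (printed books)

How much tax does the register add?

Paperback novel $13.34: printed books → 3.75% → $0.50025
Basic car wash $11.26: taxable services → 0% → $0.00
Poetry collection $18.85: printed books → 3.75% → $0.706875
Fishing rod $104.75: sports equipment, under $200.00 → 0% → $0.00
Garment alterations $29.43: taxable services → 0% → $0.00
Jump rope $13.71: sports equipment, under $200.00 → 0% → $0.00
Basketball $18.81: sports equipment, under $200.00 → 0% → $0.00
Camping tent (2-person) $200.19: sports equipment, $200.00 or more → 6.5% → $13.01235
Hardcover biography $33.89: printed books → 3.75% → $1.270875
Soccer ball $25.98: sports equipment, under $200.00 → 0% → $0.00
Ski goggles $73.04: sports equipment, under $200.00 → 0% → $0.00
Road atlas $14.37: printed books → 3.75% → $0.538875
Unrounded tax sum = $16.029225 → $16.03

$16.03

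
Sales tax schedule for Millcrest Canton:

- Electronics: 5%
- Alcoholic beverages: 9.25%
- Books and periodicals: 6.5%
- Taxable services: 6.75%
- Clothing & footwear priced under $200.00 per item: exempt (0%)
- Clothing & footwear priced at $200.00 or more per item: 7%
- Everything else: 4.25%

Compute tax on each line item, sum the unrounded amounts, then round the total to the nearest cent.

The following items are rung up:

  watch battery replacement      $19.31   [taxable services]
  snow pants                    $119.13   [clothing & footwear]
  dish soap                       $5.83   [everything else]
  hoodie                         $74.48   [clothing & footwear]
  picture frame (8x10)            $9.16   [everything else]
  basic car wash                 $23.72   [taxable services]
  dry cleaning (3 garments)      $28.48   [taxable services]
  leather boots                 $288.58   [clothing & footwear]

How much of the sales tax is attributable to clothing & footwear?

$20.20

Snow pants $119.13: clothing & footwear, under $200.00 → 0% → $0.00
Hoodie $74.48: clothing & footwear, under $200.00 → 0% → $0.00
Leather boots $288.58: clothing & footwear, $200.00 or more → 7% → $20.2006
Tax on clothing & footwear: unrounded sum = $20.2006 → $20.20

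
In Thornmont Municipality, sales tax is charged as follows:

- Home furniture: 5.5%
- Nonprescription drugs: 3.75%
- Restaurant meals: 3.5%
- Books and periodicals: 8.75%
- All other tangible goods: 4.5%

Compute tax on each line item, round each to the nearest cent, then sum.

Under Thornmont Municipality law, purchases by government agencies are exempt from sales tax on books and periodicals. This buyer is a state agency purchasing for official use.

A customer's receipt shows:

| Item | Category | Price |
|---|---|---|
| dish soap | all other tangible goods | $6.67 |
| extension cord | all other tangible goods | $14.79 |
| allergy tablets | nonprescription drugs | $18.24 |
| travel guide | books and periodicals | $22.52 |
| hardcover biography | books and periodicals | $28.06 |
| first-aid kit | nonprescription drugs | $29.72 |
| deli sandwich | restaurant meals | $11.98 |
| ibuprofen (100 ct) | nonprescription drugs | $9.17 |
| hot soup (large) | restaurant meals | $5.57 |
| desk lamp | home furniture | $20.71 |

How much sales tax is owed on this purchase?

$4.85

Dish soap $6.67: all other tangible goods → 4.5% → $0.30
Extension cord $14.79: all other tangible goods → 4.5% → $0.67
Allergy tablets $18.24: nonprescription drugs → 3.75% → $0.68
Travel guide $22.52: books and periodicals, buyer-exempt → 0% → $0.00
Hardcover biography $28.06: books and periodicals, buyer-exempt → 0% → $0.00
First-aid kit $29.72: nonprescription drugs → 3.75% → $1.11
Deli sandwich $11.98: restaurant meals → 3.5% → $0.42
Ibuprofen (100 ct) $9.17: nonprescription drugs → 3.75% → $0.34
Hot soup (large) $5.57: restaurant meals → 3.5% → $0.19
Desk lamp $20.71: home furniture → 5.5% → $1.14
Total tax = $0.30 + $0.67 + $0.68 + $1.11 + $0.42 + $0.34 + $0.19 + $1.14 = $4.85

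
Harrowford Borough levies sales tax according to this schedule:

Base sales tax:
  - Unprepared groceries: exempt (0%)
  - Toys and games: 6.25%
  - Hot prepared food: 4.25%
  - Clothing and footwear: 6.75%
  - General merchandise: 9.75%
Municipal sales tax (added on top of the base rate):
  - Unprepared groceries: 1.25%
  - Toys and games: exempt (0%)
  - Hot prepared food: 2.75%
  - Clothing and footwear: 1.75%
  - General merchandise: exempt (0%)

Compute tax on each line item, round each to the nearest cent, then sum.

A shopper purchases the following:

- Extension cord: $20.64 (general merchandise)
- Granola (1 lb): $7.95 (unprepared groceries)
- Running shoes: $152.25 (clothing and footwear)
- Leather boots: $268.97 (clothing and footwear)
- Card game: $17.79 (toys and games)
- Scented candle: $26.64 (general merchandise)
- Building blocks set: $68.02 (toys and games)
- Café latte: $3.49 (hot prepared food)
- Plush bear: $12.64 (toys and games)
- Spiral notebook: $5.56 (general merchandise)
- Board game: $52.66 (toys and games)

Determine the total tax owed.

Extension cord $20.64: general merchandise → 9.75% + 0% municipal = 9.75% → $2.01
Granola (1 lb) $7.95: unprepared groceries → 0% + 1.25% municipal = 1.25% → $0.10
Running shoes $152.25: clothing and footwear → 6.75% + 1.75% municipal = 8.5% → $12.94
Leather boots $268.97: clothing and footwear → 6.75% + 1.75% municipal = 8.5% → $22.86
Card game $17.79: toys and games → 6.25% + 0% municipal = 6.25% → $1.11
Scented candle $26.64: general merchandise → 9.75% + 0% municipal = 9.75% → $2.60
Building blocks set $68.02: toys and games → 6.25% + 0% municipal = 6.25% → $4.25
Café latte $3.49: hot prepared food → 4.25% + 2.75% municipal = 7% → $0.24
Plush bear $12.64: toys and games → 6.25% + 0% municipal = 6.25% → $0.79
Spiral notebook $5.56: general merchandise → 9.75% + 0% municipal = 9.75% → $0.54
Board game $52.66: toys and games → 6.25% + 0% municipal = 6.25% → $3.29
Total tax = $2.01 + $0.10 + $12.94 + $22.86 + $1.11 + $2.60 + $4.25 + $0.24 + $0.79 + $0.54 + $3.29 = $50.73

$50.73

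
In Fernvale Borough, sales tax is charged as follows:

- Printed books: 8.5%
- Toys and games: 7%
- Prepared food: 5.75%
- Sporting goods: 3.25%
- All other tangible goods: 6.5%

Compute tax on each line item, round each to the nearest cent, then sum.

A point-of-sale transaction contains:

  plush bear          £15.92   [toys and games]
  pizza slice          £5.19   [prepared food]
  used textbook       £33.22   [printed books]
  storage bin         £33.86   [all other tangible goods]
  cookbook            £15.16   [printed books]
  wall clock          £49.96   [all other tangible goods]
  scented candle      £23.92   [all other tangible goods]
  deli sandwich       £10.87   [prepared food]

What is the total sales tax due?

Plush bear £15.92: toys and games → 7% → £1.11
Pizza slice £5.19: prepared food → 5.75% → £0.30
Used textbook £33.22: printed books → 8.5% → £2.82
Storage bin £33.86: all other tangible goods → 6.5% → £2.20
Cookbook £15.16: printed books → 8.5% → £1.29
Wall clock £49.96: all other tangible goods → 6.5% → £3.25
Scented candle £23.92: all other tangible goods → 6.5% → £1.55
Deli sandwich £10.87: prepared food → 5.75% → £0.63
Total tax = £1.11 + £0.30 + £2.82 + £2.20 + £1.29 + £3.25 + £1.55 + £0.63 = £13.15

£13.15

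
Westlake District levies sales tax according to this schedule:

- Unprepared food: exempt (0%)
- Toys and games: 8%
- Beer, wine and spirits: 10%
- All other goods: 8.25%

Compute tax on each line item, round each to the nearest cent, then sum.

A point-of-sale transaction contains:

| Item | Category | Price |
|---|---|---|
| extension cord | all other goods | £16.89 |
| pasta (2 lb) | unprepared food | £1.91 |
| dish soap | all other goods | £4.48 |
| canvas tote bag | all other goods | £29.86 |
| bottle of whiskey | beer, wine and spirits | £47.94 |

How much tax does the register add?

Extension cord £16.89: all other goods → 8.25% → £1.39
Pasta (2 lb) £1.91: unprepared food → 0% → £0.00
Dish soap £4.48: all other goods → 8.25% → £0.37
Canvas tote bag £29.86: all other goods → 8.25% → £2.46
Bottle of whiskey £47.94: beer, wine and spirits → 10% → £4.79
Total tax = £1.39 + £0.37 + £2.46 + £4.79 = £9.01

£9.01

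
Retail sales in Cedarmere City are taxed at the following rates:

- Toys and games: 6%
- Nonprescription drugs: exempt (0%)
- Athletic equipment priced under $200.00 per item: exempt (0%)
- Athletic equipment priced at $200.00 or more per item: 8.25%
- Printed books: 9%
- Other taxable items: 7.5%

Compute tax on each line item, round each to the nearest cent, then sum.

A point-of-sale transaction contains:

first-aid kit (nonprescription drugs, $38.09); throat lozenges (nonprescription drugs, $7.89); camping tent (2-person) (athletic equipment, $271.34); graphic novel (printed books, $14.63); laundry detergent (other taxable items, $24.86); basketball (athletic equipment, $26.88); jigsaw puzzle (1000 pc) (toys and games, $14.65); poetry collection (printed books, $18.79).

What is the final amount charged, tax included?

$445.27

First-aid kit $38.09: nonprescription drugs → 0% → $0.00
Throat lozenges $7.89: nonprescription drugs → 0% → $0.00
Camping tent (2-person) $271.34: athletic equipment, $200.00 or more → 8.25% → $22.39
Graphic novel $14.63: printed books → 9% → $1.32
Laundry detergent $24.86: other taxable items → 7.5% → $1.86
Basketball $26.88: athletic equipment, under $200.00 → 0% → $0.00
Jigsaw puzzle (1000 pc) $14.65: toys and games → 6% → $0.88
Poetry collection $18.79: printed books → 9% → $1.69
Subtotal = $417.13; tax = $28.14; total due = $445.27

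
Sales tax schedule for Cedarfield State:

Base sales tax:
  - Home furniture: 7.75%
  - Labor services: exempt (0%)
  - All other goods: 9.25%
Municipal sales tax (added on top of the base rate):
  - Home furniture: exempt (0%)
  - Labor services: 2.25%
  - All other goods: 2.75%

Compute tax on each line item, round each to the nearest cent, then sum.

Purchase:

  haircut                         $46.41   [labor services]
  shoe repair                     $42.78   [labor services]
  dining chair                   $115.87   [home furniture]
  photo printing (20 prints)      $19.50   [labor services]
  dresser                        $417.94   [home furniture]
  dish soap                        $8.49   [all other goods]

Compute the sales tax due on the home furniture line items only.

$41.37

Dining chair $115.87: home furniture → 7.75% + 0% municipal = 7.75% → $8.98
Dresser $417.94: home furniture → 7.75% + 0% municipal = 7.75% → $32.39
Tax on home furniture = $8.98 + $32.39 = $41.37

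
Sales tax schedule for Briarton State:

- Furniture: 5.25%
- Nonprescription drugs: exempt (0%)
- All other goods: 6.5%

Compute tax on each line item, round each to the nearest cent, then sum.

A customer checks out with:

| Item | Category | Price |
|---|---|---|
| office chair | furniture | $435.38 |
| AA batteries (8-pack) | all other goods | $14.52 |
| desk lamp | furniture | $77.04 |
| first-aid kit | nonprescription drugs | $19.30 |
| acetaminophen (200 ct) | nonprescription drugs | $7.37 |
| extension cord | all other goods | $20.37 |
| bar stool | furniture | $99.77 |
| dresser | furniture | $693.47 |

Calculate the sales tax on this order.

$70.81

Office chair $435.38: furniture → 5.25% → $22.86
AA batteries (8-pack) $14.52: all other goods → 6.5% → $0.94
Desk lamp $77.04: furniture → 5.25% → $4.04
First-aid kit $19.30: nonprescription drugs → 0% → $0.00
Acetaminophen (200 ct) $7.37: nonprescription drugs → 0% → $0.00
Extension cord $20.37: all other goods → 6.5% → $1.32
Bar stool $99.77: furniture → 5.25% → $5.24
Dresser $693.47: furniture → 5.25% → $36.41
Total tax = $22.86 + $0.94 + $4.04 + $1.32 + $5.24 + $36.41 = $70.81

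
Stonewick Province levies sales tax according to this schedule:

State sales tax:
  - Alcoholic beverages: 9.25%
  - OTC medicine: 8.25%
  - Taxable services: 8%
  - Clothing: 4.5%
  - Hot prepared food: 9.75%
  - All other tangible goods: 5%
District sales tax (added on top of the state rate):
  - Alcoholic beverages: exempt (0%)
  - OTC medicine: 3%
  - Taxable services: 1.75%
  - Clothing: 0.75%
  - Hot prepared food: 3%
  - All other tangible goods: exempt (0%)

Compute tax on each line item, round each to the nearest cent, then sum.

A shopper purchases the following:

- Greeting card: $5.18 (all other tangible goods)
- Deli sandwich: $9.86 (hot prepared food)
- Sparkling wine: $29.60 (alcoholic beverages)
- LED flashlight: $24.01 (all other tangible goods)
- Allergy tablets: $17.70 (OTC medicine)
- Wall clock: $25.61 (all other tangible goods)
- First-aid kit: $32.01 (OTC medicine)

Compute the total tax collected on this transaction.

Greeting card $5.18: all other tangible goods → 5% + 0% district = 5% → $0.26
Deli sandwich $9.86: hot prepared food → 9.75% + 3% district = 12.75% → $1.26
Sparkling wine $29.60: alcoholic beverages → 9.25% + 0% district = 9.25% → $2.74
LED flashlight $24.01: all other tangible goods → 5% + 0% district = 5% → $1.20
Allergy tablets $17.70: OTC medicine → 8.25% + 3% district = 11.25% → $1.99
Wall clock $25.61: all other tangible goods → 5% + 0% district = 5% → $1.28
First-aid kit $32.01: OTC medicine → 8.25% + 3% district = 11.25% → $3.60
Total tax = $0.26 + $1.26 + $2.74 + $1.20 + $1.99 + $1.28 + $3.60 = $12.33

$12.33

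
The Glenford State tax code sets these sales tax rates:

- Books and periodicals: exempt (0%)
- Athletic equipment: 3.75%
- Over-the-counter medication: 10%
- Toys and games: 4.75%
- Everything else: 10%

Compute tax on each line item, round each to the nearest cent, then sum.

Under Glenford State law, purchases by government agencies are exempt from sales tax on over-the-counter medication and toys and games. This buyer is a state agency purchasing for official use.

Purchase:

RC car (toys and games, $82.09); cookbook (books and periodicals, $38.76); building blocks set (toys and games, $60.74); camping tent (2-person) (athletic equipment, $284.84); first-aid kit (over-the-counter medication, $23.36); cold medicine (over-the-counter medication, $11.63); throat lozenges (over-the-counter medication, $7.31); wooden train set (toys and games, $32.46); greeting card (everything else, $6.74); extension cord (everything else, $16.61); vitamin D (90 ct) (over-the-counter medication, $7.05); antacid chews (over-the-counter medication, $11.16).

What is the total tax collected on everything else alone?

Greeting card $6.74: everything else → 10% → $0.67
Extension cord $16.61: everything else → 10% → $1.66
Tax on everything else = $0.67 + $1.66 = $2.33

$2.33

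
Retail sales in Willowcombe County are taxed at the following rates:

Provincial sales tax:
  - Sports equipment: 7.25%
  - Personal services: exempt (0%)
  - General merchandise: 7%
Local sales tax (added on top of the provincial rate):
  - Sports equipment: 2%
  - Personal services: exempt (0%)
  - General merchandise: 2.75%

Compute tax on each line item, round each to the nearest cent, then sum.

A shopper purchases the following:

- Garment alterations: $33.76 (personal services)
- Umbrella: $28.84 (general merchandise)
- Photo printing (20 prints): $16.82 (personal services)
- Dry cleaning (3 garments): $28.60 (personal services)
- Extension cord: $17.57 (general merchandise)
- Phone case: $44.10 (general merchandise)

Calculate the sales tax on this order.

$8.82

Garment alterations $33.76: personal services → 0% + 0% local = 0% → $0.00
Umbrella $28.84: general merchandise → 7% + 2.75% local = 9.75% → $2.81
Photo printing (20 prints) $16.82: personal services → 0% + 0% local = 0% → $0.00
Dry cleaning (3 garments) $28.60: personal services → 0% + 0% local = 0% → $0.00
Extension cord $17.57: general merchandise → 7% + 2.75% local = 9.75% → $1.71
Phone case $44.10: general merchandise → 7% + 2.75% local = 9.75% → $4.30
Total tax = $2.81 + $1.71 + $4.30 = $8.82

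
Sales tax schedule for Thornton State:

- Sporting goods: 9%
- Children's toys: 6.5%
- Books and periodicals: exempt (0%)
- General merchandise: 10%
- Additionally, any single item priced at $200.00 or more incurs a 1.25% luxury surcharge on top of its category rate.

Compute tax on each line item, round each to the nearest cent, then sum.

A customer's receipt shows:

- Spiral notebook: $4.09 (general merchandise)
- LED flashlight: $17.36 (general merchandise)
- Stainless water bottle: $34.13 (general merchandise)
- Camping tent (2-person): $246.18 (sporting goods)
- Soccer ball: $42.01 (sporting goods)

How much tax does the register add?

Spiral notebook $4.09: general merchandise → 10% → $0.41
LED flashlight $17.36: general merchandise → 10% → $1.74
Stainless water bottle $34.13: general merchandise → 10% → $3.41
Camping tent (2-person) $246.18: sporting goods → 9% + 1.25% surcharge = 10.25% → $25.23
Soccer ball $42.01: sporting goods → 9% → $3.78
Total tax = $0.41 + $1.74 + $3.41 + $25.23 + $3.78 = $34.57

$34.57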